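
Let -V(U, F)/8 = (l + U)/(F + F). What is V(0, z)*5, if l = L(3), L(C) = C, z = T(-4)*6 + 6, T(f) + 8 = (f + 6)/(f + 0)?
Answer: 4/3 ≈ 1.3333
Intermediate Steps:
T(f) = -8 + (6 + f)/f (T(f) = -8 + (f + 6)/(f + 0) = -8 + (6 + f)/f)
z = -45 (z = (-7 + 6/(-4))*6 + 6 = (-7 + 6*(-¼))*6 + 6 = (-7 - 3/2)*6 + 6 = -17/2*6 + 6 = -51 + 6 = -45)
l = 3
V(U, F) = -4*(3 + U)/F (V(U, F) = -8*(3 + U)/(F + F) = -8*(3 + U)/(2*F) = -8*(3 + U)*1/(2*F) = -4*(3 + U)/F)
V(0, z)*5 = (4*(-3 - 1*0)/(-45))*5 = (4*(-1/45)*(-3 + 0))*5 = (4*(-1/45)*(-3))*5 = (4/15)*5 = 4/3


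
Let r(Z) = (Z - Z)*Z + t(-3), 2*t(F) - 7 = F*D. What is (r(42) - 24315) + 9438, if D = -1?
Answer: -14872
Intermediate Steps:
t(F) = 7/2 - F/2 (t(F) = 7/2 + (F*(-1))/2 = 7/2 + (-F)/2 = 7/2 - F/2)
r(Z) = 5 (r(Z) = (Z - Z)*Z + (7/2 - ½*(-3)) = 0*Z + (7/2 + 3/2) = 0 + 5 = 5)
(r(42) - 24315) + 9438 = (5 - 24315) + 9438 = -24310 + 9438 = -14872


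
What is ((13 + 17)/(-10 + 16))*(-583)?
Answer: -2915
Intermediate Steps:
((13 + 17)/(-10 + 16))*(-583) = (30/6)*(-583) = (30*(⅙))*(-583) = 5*(-583) = -2915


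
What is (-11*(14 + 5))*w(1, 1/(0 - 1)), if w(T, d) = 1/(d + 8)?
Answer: -209/7 ≈ -29.857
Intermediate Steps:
w(T, d) = 1/(8 + d)
(-11*(14 + 5))*w(1, 1/(0 - 1)) = (-11*(14 + 5))/(8 + 1/(0 - 1)) = (-11*19)/(8 + 1/(-1)) = -209/(8 - 1) = -209/7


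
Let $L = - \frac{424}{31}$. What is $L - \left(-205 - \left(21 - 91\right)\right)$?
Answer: $\frac{3761}{31} \approx 121.32$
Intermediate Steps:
$L = - \frac{424}{31}$ ($L = \left(-424\right) \frac{1}{31} = - \frac{424}{31} \approx -13.677$)
$L - \left(-205 - \left(21 - 91\right)\right) = - \frac{424}{31} - \left(-205 - \left(21 - 91\right)\right) = - \frac{424}{31} - \left(-205 - -70\right) = - \frac{424}{31} - \left(-205 + 70\right) = - \frac{424}{31} - -135 = - \frac{424}{31} + 135 = \frac{3761}{31}$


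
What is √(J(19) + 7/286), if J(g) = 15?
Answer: √1228942/286 ≈ 3.8761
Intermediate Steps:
√(J(19) + 7/286) = √(15 + 7/286) = √(4297/286) = √1228942/286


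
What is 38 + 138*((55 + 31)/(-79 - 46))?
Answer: -7118/125 ≈ -56.944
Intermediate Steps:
38 + 138*((55 + 31)/(-79 - 46)) = 38 + 138*(86/(-125)) = 38 + 138*(86*(-1/125)) = 38 + 138*(-86/125) = 38 - 11868/125 = -7118/125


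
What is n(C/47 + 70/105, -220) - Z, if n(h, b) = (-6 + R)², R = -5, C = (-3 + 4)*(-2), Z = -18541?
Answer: 18662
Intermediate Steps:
C = -2 (C = 1*(-2) = -2)
n(h, b) = 121 (n(h, b) = (-6 - 5)² = (-11)² = 121)
n(C/47 + 70/105, -220) - Z = 121 - 1*(-18541) = 121 + 18541 = 18662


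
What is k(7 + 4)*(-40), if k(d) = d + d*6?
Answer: -3080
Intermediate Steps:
k(d) = 7*d (k(d) = d + 6*d = 7*d)
k(7 + 4)*(-40) = (7*(7 + 4))*(-40) = (7*11)*(-40) = 77*(-40) = -3080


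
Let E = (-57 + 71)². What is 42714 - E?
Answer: 42518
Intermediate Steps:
E = 196 (E = 14² = 196)
42714 - E = 42714 - 1*196 = 42714 - 196 = 42518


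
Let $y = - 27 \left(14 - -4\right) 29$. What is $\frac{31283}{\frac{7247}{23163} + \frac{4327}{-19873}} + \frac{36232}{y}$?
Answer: $\frac{353578308462337}{1075301730} \approx 3.2882 \cdot 10^{5}$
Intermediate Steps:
$y = -14094$ ($y = - 27 \left(14 + 4\right) 29 = \left(-27\right) 18 \cdot 29 = \left(-486\right) 29 = -14094$)
$\frac{31283}{\frac{7247}{23163} + \frac{4327}{-19873}} + \frac{36232}{y} = \frac{31283}{\frac{7247}{23163} + \frac{4327}{-19873}} + \frac{36232}{-14094} = \frac{31283}{7247 \cdot \frac{1}{23163} + 4327 \left(- \frac{1}{19873}\right)} + 36232 \left(- \frac{1}{14094}\right) = \frac{31283}{\frac{7247}{23163} - \frac{4327}{19873}} - \frac{18116}{7047} = \frac{31283}{\frac{6256190}{65759757}} - \frac{18116}{7047} = 31283 \cdot \frac{65759757}{6256190} - \frac{18116}{7047} = \frac{50174694591}{152590} - \frac{18116}{7047} = \frac{353578308462337}{1075301730}$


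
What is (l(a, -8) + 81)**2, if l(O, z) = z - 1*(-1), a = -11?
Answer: 5476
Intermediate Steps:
l(O, z) = 1 + z (l(O, z) = z + 1 = 1 + z)
(l(a, -8) + 81)**2 = ((1 - 8) + 81)**2 = (-7 + 81)**2 = 74**2 = 5476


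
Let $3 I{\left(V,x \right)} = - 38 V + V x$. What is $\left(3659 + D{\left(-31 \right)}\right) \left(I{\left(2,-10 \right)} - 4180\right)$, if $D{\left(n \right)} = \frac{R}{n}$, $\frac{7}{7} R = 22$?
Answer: $- \frac{477670284}{31} \approx -1.5409 \cdot 10^{7}$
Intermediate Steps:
$R = 22$
$I{\left(V,x \right)} = - \frac{38 V}{3} + \frac{V x}{3}$ ($I{\left(V,x \right)} = \frac{- 38 V + V x}{3} = - \frac{38 V}{3} + \frac{V x}{3}$)
$D{\left(n \right)} = \frac{22}{n}$
$\left(3659 + D{\left(-31 \right)}\right) \left(I{\left(2,-10 \right)} - 4180\right) = \left(3659 + \frac{22}{-31}\right) \left(\frac{1}{3} \cdot 2 \left(-38 - 10\right) - 4180\right) = \left(3659 + 22 \left(- \frac{1}{31}\right)\right) \left(\frac{1}{3} \cdot 2 \left(-48\right) - 4180\right) = \left(3659 - \frac{22}{31}\right) \left(-32 - 4180\right) = \frac{113407}{31} \left(-4212\right) = - \frac{477670284}{31}$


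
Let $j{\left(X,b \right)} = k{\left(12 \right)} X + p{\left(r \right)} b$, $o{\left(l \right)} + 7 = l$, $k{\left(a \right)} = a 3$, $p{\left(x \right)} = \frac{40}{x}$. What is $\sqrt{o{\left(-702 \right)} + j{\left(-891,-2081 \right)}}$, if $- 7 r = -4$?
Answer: $i \sqrt{178455} \approx 422.44 i$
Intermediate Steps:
$r = \frac{4}{7}$ ($r = \left(- \frac{1}{7}\right) \left(-4\right) = \frac{4}{7} \approx 0.57143$)
$k{\left(a \right)} = 3 a$
$o{\left(l \right)} = -7 + l$
$j{\left(X,b \right)} = 36 X + 70 b$ ($j{\left(X,b \right)} = 3 \cdot 12 X + \frac{40}{\frac{4}{7}} b = 36 X + 40 \cdot \frac{7}{4} b = 36 X + 70 b$)
$\sqrt{o{\left(-702 \right)} + j{\left(-891,-2081 \right)}} = \sqrt{\left(-7 - 702\right) + \left(36 \left(-891\right) + 70 \left(-2081\right)\right)} = \sqrt{-709 - 177746} = \sqrt{-178455} = i \sqrt{178455}$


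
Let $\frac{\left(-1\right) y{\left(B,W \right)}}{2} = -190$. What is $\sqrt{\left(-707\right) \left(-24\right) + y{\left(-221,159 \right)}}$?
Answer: $2 \sqrt{4337} \approx 131.71$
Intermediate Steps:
$y{\left(B,W \right)} = 380$ ($y{\left(B,W \right)} = \left(-2\right) \left(-190\right) = 380$)
$\sqrt{\left(-707\right) \left(-24\right) + y{\left(-221,159 \right)}} = \sqrt{\left(-707\right) \left(-24\right) + 380} = \sqrt{16968 + 380} = \sqrt{17348} = 2 \sqrt{4337}$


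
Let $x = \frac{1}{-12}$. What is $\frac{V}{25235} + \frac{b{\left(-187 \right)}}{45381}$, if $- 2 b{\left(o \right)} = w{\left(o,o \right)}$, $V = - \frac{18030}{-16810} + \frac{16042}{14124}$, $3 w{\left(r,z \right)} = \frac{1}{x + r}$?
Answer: $\frac{25442886939851}{290669754367892130} \approx 8.7532 \cdot 10^{-5}$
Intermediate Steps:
$x = - \frac{1}{12} \approx -0.083333$
$w{\left(r,z \right)} = \frac{1}{3 \left(- \frac{1}{12} + r\right)}$
$V = \frac{26216087}{11871222}$ ($V = \left(-18030\right) \left(- \frac{1}{16810}\right) + 16042 \cdot \frac{1}{14124} = \frac{1803}{1681} + \frac{8021}{7062} = \frac{26216087}{11871222} \approx 2.2084$)
$b{\left(o \right)} = - \frac{2}{-1 + 12 o}$ ($b{\left(o \right)} = - \frac{4 \frac{1}{-1 + 12 o}}{2} = - \frac{2}{-1 + 12 o}$)
$\frac{V}{25235} + \frac{b{\left(-187 \right)}}{45381} = \frac{26216087}{11871222 \cdot 25235} + \frac{\left(-2\right) \frac{1}{-1 + 12 \left(-187\right)}}{45381} = \frac{26216087}{11871222} \cdot \frac{1}{25235} + - \frac{2}{-1 - 2244} \cdot \frac{1}{45381} = \frac{26216087}{299570287170} + - \frac{2}{-2245} \cdot \frac{1}{45381} = \frac{26216087}{299570287170} + \left(-2\right) \left(- \frac{1}{2245}\right) \frac{1}{45381} = \frac{26216087}{299570287170} + \frac{2}{2245} \cdot \frac{1}{45381} = \frac{26216087}{299570287170} + \frac{2}{101880345} = \frac{25442886939851}{290669754367892130}$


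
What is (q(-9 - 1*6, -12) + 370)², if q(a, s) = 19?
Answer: 151321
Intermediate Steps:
(q(-9 - 1*6, -12) + 370)² = (19 + 370)² = 389² = 151321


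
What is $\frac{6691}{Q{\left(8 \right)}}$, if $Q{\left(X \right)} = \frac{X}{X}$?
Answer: $6691$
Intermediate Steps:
$Q{\left(X \right)} = 1$
$\frac{6691}{Q{\left(8 \right)}} = \frac{6691}{1} = 6691 \cdot 1 = 6691$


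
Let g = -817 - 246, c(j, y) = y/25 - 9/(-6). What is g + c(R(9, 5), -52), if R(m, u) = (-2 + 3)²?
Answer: -53179/50 ≈ -1063.6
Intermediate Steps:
R(m, u) = 1 (R(m, u) = 1² = 1)
c(j, y) = 3/2 + y/25 (c(j, y) = y*(1/25) - 9*(-⅙) = y/25 + 3/2 = 3/2 + y/25)
g = -1063
g + c(R(9, 5), -52) = -1063 + (3/2 + (1/25)*(-52)) = -1063 + (3/2 - 52/25) = -1063 - 29/50 = -53179/50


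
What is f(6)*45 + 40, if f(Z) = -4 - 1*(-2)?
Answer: -50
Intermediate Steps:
f(Z) = -2 (f(Z) = -4 + 2 = -2)
f(6)*45 + 40 = -2*45 + 40 = -90 + 40 = -50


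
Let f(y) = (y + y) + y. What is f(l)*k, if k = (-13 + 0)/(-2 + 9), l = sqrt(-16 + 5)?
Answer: -39*I*sqrt(11)/7 ≈ -18.478*I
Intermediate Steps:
l = I*sqrt(11) (l = sqrt(-11) = I*sqrt(11) ≈ 3.3166*I)
f(y) = 3*y (f(y) = 2*y + y = 3*y)
k = -13/7 ≈ -1.8571
f(l)*k = (3*(I*sqrt(11)))*(-13/7) = (3*I*sqrt(11))*(-13/7) = -39*I*sqrt(11)/7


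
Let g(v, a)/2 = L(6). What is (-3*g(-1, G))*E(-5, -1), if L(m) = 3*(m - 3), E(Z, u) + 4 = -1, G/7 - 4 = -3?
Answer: 270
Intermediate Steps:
G = 7 (G = 28 + 7*(-3) = 28 - 21 = 7)
E(Z, u) = -5 (E(Z, u) = -4 - 1 = -5)
L(m) = -9 + 3*m (L(m) = 3*(-3 + m) = -9 + 3*m)
g(v, a) = 18 (g(v, a) = 2*(-9 + 3*6) = 2*(-9 + 18) = 2*9 = 18)
(-3*g(-1, G))*E(-5, -1) = -3*18*(-5) = -54*(-5) = 270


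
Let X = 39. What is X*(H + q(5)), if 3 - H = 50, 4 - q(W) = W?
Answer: -1872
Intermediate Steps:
q(W) = 4 - W
H = -47 (H = 3 - 1*50 = 3 - 50 = -47)
X*(H + q(5)) = 39*(-47 + (4 - 1*5)) = 39*(-47 + (4 - 5)) = 39*(-47 - 1) = 39*(-48) = -1872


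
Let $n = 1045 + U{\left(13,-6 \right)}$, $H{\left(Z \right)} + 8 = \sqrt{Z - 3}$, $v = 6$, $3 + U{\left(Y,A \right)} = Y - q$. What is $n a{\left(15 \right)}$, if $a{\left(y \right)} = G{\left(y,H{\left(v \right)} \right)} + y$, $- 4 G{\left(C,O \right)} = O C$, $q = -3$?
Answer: $47610 - \frac{7935 \sqrt{3}}{2} \approx 40738.0$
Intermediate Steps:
$U{\left(Y,A \right)} = Y$ ($U{\left(Y,A \right)} = -3 + \left(Y - -3\right) = -3 + \left(Y + 3\right) = -3 + \left(3 + Y\right) = Y$)
$H{\left(Z \right)} = -8 + \sqrt{-3 + Z}$ ($H{\left(Z \right)} = -8 + \sqrt{Z - 3} = -8 + \sqrt{-3 + Z}$)
$G{\left(C,O \right)} = - \frac{C O}{4}$ ($G{\left(C,O \right)} = - \frac{O C}{4} = - \frac{C O}{4}$)
$a{\left(y \right)} = y - \frac{y \left(-8 + \sqrt{3}\right)}{4}$ ($a{\left(y \right)} = - \frac{y \left(-8 + \sqrt{-3 + 6}\right)}{4} + y = - \frac{y \left(-8 + \sqrt{3}\right)}{4} + y = y - \frac{y \left(-8 + \sqrt{3}\right)}{4}$)
$n = 1058$ ($n = 1045 + 13 = 1058$)
$n a{\left(15 \right)} = 1058 \cdot \frac{1}{4} \cdot 15 \left(12 - \sqrt{3}\right) = 1058 \left(45 - \frac{15 \sqrt{3}}{4}\right) = 47610 - \frac{7935 \sqrt{3}}{2}$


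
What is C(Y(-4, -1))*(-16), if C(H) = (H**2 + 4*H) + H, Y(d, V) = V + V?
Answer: 96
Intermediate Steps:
Y(d, V) = 2*V
C(H) = H**2 + 5*H
C(Y(-4, -1))*(-16) = ((2*(-1))*(5 + 2*(-1)))*(-16) = -2*(5 - 2)*(-16) = -2*3*(-16) = -6*(-16) = 96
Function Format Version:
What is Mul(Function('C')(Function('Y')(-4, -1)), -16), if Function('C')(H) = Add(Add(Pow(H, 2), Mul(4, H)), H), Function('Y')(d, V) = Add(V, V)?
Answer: 96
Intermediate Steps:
Function('Y')(d, V) = Mul(2, V)
Function('C')(H) = Add(Pow(H, 2), Mul(5, H))
Mul(Function('C')(Function('Y')(-4, -1)), -16) = Mul(Mul(Mul(2, -1), Add(5, Mul(2, -1))), -16) = Mul(Mul(-2, Add(5, -2)), -16) = Mul(Mul(-2, 3), -16) = Mul(-6, -16) = 96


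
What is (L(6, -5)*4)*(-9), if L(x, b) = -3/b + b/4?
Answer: 117/5 ≈ 23.400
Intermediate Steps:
L(x, b) = -3/b + b/4 (L(x, b) = -3/b + b*(¼) = -3/b + b/4)
(L(6, -5)*4)*(-9) = ((-3/(-5) + (¼)*(-5))*4)*(-9) = ((-3*(-⅕) - 5/4)*4)*(-9) = ((⅗ - 5/4)*4)*(-9) = -13/20*4*(-9) = -13/5*(-9) = 117/5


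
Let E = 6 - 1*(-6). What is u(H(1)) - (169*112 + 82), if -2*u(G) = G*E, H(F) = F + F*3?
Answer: -19034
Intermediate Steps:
E = 12 (E = 6 + 6 = 12)
H(F) = 4*F (H(F) = F + 3*F = 4*F)
u(G) = -6*G (u(G) = -G*12/2 = -6*G)
u(H(1)) - (169*112 + 82) = -24 - (169*112 + 82) = -6*4 - (18928 + 82) = -24 - 1*19010 = -24 - 19010 = -19034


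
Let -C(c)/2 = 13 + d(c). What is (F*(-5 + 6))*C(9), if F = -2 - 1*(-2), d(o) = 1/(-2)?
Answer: 0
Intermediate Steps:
d(o) = -½
C(c) = -25 (C(c) = -2*(13 - ½) = -2*25/2 = -25)
F = 0 (F = -2 + 2 = 0)
(F*(-5 + 6))*C(9) = (0*(-5 + 6))*(-25) = (0*1)*(-25) = 0*(-25) = 0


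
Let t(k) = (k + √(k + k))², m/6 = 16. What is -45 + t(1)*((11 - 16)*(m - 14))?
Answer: -1275 - 820*√2 ≈ -2434.7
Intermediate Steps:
m = 96 (m = 6*16 = 96)
t(k) = (k + √2*√k)² (t(k) = (k + √(2*k))² = (k + √2*√k)²)
-45 + t(1)*((11 - 16)*(m - 14)) = -45 + (1 + √2*√1)²*((11 - 16)*(96 - 14)) = -45 + (1 + √2*1)²*(-5*82) = -45 + (1 + √2)²*(-410) = -45 - 410*(1 + √2)²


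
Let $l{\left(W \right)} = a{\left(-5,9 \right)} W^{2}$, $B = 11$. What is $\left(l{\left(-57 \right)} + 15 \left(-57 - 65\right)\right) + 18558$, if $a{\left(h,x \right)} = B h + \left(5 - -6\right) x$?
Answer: $159684$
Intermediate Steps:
$a{\left(h,x \right)} = 11 h + 11 x$ ($a{\left(h,x \right)} = 11 h + \left(5 - -6\right) x = 11 h + \left(5 + 6\right) x = 11 h + 11 x$)
$l{\left(W \right)} = 44 W^{2}$ ($l{\left(W \right)} = \left(11 \left(-5\right) + 11 \cdot 9\right) W^{2} = \left(-55 + 99\right) W^{2} = 44 W^{2}$)
$\left(l{\left(-57 \right)} + 15 \left(-57 - 65\right)\right) + 18558 = \left(44 \left(-57\right)^{2} + 15 \left(-57 - 65\right)\right) + 18558 = \left(44 \cdot 3249 + 15 \left(-122\right)\right) + 18558 = \left(142956 - 1830\right) + 18558 = 141126 + 18558 = 159684$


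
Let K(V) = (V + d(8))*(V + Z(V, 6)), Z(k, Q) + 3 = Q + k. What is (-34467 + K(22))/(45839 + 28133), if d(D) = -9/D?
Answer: -267887/591776 ≈ -0.45268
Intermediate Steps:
Z(k, Q) = -3 + Q + k (Z(k, Q) = -3 + (Q + k) = -3 + Q + k)
K(V) = (3 + 2*V)*(-9/8 + V) (K(V) = (V - 9/8)*(V + (-3 + 6 + V)) = (V - 9*⅛)*(V + (3 + V)) = (V - 9/8)*(3 + 2*V) = (-9/8 + V)*(3 + 2*V) = (3 + 2*V)*(-9/8 + V))
(-34467 + K(22))/(45839 + 28133) = (-34467 + (-27/8 + 2*22² + (¾)*22))/(45839 + 28133) = (-34467 + (-27/8 + 2*484 + 33/2))/73972 = (-34467 + (-27/8 + 968 + 33/2))*(1/73972) = (-34467 + 7849/8)*(1/73972) = -267887/8*1/73972 = -267887/591776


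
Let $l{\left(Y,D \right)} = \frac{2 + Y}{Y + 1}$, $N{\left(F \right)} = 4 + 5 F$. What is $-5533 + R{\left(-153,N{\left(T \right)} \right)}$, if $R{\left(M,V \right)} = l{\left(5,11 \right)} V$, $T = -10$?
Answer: $- \frac{16760}{3} \approx -5586.7$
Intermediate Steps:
$l{\left(Y,D \right)} = \frac{2 + Y}{1 + Y}$
$R{\left(M,V \right)} = \frac{7 V}{6}$ ($R{\left(M,V \right)} = \frac{2 + 5}{1 + 5} V = \frac{1}{6} \cdot 7 V = \frac{7 V}{6}$)
$-5533 + R{\left(-153,N{\left(T \right)} \right)} = -5533 + \frac{7 \left(4 + 5 \left(-10\right)\right)}{6} = -5533 + \frac{7 \left(4 - 50\right)}{6} = -5533 + \frac{7}{6} \left(-46\right) = -5533 - \frac{161}{3} = - \frac{16760}{3}$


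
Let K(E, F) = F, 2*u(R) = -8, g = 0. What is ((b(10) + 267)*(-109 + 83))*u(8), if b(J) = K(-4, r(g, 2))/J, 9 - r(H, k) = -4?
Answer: 139516/5 ≈ 27903.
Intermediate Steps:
u(R) = -4 (u(R) = (½)*(-8) = -4)
r(H, k) = 13 (r(H, k) = 9 - 1*(-4) = 9 + 4 = 13)
b(J) = 13/J
((b(10) + 267)*(-109 + 83))*u(8) = ((13/10 + 267)*(-109 + 83))*(-4) = ((13*(⅒) + 267)*(-26))*(-4) = ((13/10 + 267)*(-26))*(-4) = ((2683/10)*(-26))*(-4) = -34879/5*(-4) = 139516/5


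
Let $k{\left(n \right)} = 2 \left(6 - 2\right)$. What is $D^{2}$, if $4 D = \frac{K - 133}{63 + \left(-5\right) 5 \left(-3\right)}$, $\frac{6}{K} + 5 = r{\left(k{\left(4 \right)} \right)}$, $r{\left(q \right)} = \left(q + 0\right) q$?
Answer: $\frac{61481281}{1060674624} \approx 0.057964$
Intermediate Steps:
$k{\left(n \right)} = 8$ ($k{\left(n \right)} = 2 \cdot 4 = 8$)
$r{\left(q \right)} = q^{2}$ ($r{\left(q \right)} = q q = q^{2}$)
$K = \frac{6}{59}$ ($K = \frac{6}{-5 + 8^{2}} = \frac{6}{-5 + 64} = \frac{6}{59} \approx 0.10169$)
$D = - \frac{7841}{32568}$ ($D = \frac{\left(\frac{6}{59} - 133\right) \frac{1}{63 + \left(-5\right) 5 \left(-3\right)}}{4} = \frac{\left(- \frac{7841}{59}\right) \frac{1}{63 - -75}}{4} = \frac{\left(- \frac{7841}{59}\right) \frac{1}{63 + 75}}{4} = \frac{\left(- \frac{7841}{59}\right) \frac{1}{138}}{4} = \frac{1}{4} \left(- \frac{7841}{8142}\right) = - \frac{7841}{32568} \approx -0.24076$)
$D^{2} = \left(- \frac{7841}{32568}\right)^{2} = \frac{61481281}{1060674624}$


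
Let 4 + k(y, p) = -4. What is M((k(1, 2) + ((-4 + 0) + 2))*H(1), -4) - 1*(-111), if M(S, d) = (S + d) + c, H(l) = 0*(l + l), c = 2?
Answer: 109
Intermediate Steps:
k(y, p) = -8 (k(y, p) = -4 - 4 = -8)
H(l) = 0 (H(l) = 0*(2*l) = 0)
M(S, d) = 2 + S + d (M(S, d) = (S + d) + 2 = 2 + S + d)
M((k(1, 2) + ((-4 + 0) + 2))*H(1), -4) - 1*(-111) = (2 + (-8 + ((-4 + 0) + 2))*0 - 4) - 1*(-111) = (2 + (-8 + (-4 + 2))*0 - 4) + 111 = (2 + (-8 - 2)*0 - 4) + 111 = (2 - 10*0 - 4) + 111 = (2 + 0 - 4) + 111 = -2 + 111 = 109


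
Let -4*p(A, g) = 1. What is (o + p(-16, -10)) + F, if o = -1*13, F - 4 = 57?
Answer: 191/4 ≈ 47.750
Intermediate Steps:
F = 61 (F = 4 + 57 = 61)
p(A, g) = -1/4 (p(A, g) = -1/4*1 = -1/4)
o = -13
(o + p(-16, -10)) + F = (-13 - 1/4) + 61 = -53/4 + 61 = 191/4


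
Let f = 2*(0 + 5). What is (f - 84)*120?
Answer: -8880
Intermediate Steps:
f = 10 (f = 2*5 = 10)
(f - 84)*120 = (10 - 84)*120 = -74*120 = -8880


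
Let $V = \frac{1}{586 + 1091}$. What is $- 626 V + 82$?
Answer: $\frac{136888}{1677} \approx 81.627$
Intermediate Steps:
$V = \frac{1}{1677} \approx 0.0005963$
$- 626 V + 82 = \left(-626\right) \frac{1}{1677} + 82 = - \frac{626}{1677} + 82 = \frac{136888}{1677}$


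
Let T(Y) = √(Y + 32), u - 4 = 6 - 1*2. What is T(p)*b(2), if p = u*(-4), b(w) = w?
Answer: 0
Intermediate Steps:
u = 8 (u = 4 + (6 - 1*2) = 4 + (6 - 2) = 4 + 4 = 8)
p = -32 (p = 8*(-4) = -32)
T(Y) = √(32 + Y)
T(p)*b(2) = √(32 - 32)*2 = √0*2 = 0*2 = 0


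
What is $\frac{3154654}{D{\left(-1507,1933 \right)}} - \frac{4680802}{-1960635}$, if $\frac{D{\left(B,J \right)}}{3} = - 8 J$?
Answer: $- \frac{994662213151}{15159629820} \approx -65.613$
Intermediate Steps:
$D{\left(B,J \right)} = - 24 J$ ($D{\left(B,J \right)} = 3 \left(- 8 J\right) = - 24 J$)
$\frac{3154654}{D{\left(-1507,1933 \right)}} - \frac{4680802}{-1960635} = \frac{3154654}{\left(-24\right) 1933} - \frac{4680802}{-1960635} = \frac{3154654}{-46392} - - \frac{4680802}{1960635} = 3154654 \left(- \frac{1}{46392}\right) + \frac{4680802}{1960635} = - \frac{1577327}{23196} + \frac{4680802}{1960635} = - \frac{994662213151}{15159629820}$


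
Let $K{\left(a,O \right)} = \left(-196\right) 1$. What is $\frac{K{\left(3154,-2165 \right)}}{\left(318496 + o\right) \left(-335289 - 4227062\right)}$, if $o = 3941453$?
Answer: $\frac{196}{19435382580099} \approx 1.0085 \cdot 10^{-11}$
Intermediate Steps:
$K{\left(a,O \right)} = -196$
$\frac{K{\left(3154,-2165 \right)}}{\left(318496 + o\right) \left(-335289 - 4227062\right)} = - \frac{196}{\left(318496 + 3941453\right) \left(-335289 - 4227062\right)} = - \frac{196}{4259949 \left(-4562351\right)} = - \frac{196}{-19435382580099} = \left(-196\right) \left(- \frac{1}{19435382580099}\right) = \frac{196}{19435382580099}$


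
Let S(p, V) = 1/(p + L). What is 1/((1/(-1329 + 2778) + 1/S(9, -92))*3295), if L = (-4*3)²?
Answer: 1449/730494910 ≈ 1.9836e-6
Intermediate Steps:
L = 144 (L = (-12)² = 144)
S(p, V) = 1/(144 + p) (S(p, V) = 1/(p + 144) = 1/(144 + p))
1/((1/(-1329 + 2778) + 1/S(9, -92))*3295) = 1/((1/(-1329 + 2778) + 1/(1/(144 + 9)))*3295) = (1/3295)/(1/1449 + 1/(1/153)) = (1/3295)/(1/1449 + 153) = (1/3295)/(221698/1449) = (1449/221698)*(1/3295) = 1449/730494910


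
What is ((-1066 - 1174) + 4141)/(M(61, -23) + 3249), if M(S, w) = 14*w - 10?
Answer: 1901/2917 ≈ 0.65170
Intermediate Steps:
M(S, w) = -10 + 14*w
((-1066 - 1174) + 4141)/(M(61, -23) + 3249) = ((-1066 - 1174) + 4141)/((-10 + 14*(-23)) + 3249) = (-2240 + 4141)/((-10 - 322) + 3249) = 1901/(-332 + 3249) = 1901/2917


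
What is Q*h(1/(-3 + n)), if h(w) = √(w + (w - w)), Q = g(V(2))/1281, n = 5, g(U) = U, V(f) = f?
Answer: √2/1281 ≈ 0.0011040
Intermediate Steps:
Q = 2/1281 ≈ 0.0015613
h(w) = √w (h(w) = √(w + 0) = √w)
Q*h(1/(-3 + n)) = 2*√(1/(-3 + 5))/1281 = 2*√(1/2)/1281 = 2*√(½)/1281 = 2*(√2/2)/1281 = √2/1281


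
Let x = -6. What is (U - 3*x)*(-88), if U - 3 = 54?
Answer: -6600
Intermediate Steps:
U = 57 (U = 3 + 54 = 57)
(U - 3*x)*(-88) = (57 - 3*(-6))*(-88) = (57 + 18)*(-88) = 75*(-88) = -6600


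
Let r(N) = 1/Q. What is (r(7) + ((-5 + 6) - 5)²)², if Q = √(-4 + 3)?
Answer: (16 - I)² ≈ 255.0 - 32.0*I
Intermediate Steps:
Q = I (Q = √(-1) = I ≈ 1.0*I)
r(N) = -I (r(N) = 1/I = -I)
(r(7) + ((-5 + 6) - 5)²)² = (-I + ((-5 + 6) - 5)²)² = (-I + (1 - 5)²)² = (-I + (-4)²)² = (-I + 16)² = (16 - I)²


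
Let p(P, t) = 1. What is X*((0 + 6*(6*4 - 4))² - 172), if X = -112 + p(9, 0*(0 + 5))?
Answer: -1579308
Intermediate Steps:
X = -111 (X = -112 + 1 = -111)
X*((0 + 6*(6*4 - 4))² - 172) = -111*((0 + 6*(6*4 - 4))² - 172) = -111*((0 + 6*(24 - 4))² - 172) = -111*((0 + 6*20)² - 172) = -111*((0 + 120)² - 172) = -111*(120² - 172) = -111*(14400 - 172) = -111*14228 = -1579308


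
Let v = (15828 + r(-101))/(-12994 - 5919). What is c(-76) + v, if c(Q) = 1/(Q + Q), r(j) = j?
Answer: -2409417/2874776 ≈ -0.83812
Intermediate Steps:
c(Q) = 1/(2*Q)
v = -15727/18913 (v = (15828 - 101)/(-12994 - 5919) = 15727/(-18913) = 15727*(-1/18913) = -15727/18913 ≈ -0.83154)
c(-76) + v = (½)/(-76) - 15727/18913 = (½)*(-1/76) - 15727/18913 = -1/152 - 15727/18913 = -2409417/2874776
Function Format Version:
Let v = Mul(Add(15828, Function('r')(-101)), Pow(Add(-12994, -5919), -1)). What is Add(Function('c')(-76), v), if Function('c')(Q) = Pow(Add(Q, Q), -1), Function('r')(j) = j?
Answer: Rational(-2409417, 2874776) ≈ -0.83812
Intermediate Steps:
Function('c')(Q) = Mul(Rational(1, 2), Pow(Q, -1)) (Function('c')(Q) = Pow(Mul(2, Q), -1) = Mul(Rational(1, 2), Pow(Q, -1)))
v = Rational(-15727, 18913) (v = Mul(Add(15828, -101), Pow(Add(-12994, -5919), -1)) = Mul(15727, Pow(-18913, -1)) = Mul(15727, Rational(-1, 18913)) = Rational(-15727, 18913) ≈ -0.83154)
Add(Function('c')(-76), v) = Add(Mul(Rational(1, 2), Pow(-76, -1)), Rational(-15727, 18913)) = Add(Mul(Rational(1, 2), Rational(-1, 76)), Rational(-15727, 18913)) = Add(Rational(-1, 152), Rational(-15727, 18913)) = Rational(-2409417, 2874776)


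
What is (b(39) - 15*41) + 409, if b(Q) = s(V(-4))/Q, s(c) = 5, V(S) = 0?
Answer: -8029/39 ≈ -205.87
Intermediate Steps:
b(Q) = 5/Q
(b(39) - 15*41) + 409 = (5/39 - 15*41) + 409 = (5*(1/39) - 615) + 409 = (5/39 - 615) + 409 = -23980/39 + 409 = -8029/39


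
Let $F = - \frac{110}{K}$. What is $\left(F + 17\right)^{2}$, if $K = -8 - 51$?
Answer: $\frac{1238769}{3481} \approx 355.87$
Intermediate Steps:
$K = -59$ ($K = -8 - 51 = -59$)
$F = \frac{110}{59}$ ($F = - \frac{110}{-59} = \left(-110\right) \left(- \frac{1}{59}\right) = \frac{110}{59} \approx 1.8644$)
$\left(F + 17\right)^{2} = \left(\frac{110}{59} + 17\right)^{2} = \left(\frac{1113}{59}\right)^{2} = \frac{1238769}{3481}$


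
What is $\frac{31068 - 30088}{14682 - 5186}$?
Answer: $\frac{245}{2374} \approx 0.1032$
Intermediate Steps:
$\frac{31068 - 30088}{14682 - 5186} = \frac{980}{9496} = 980 \cdot \frac{1}{9496} = \frac{245}{2374}$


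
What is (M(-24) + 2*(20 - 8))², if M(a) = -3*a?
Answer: 9216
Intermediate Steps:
(M(-24) + 2*(20 - 8))² = (-3*(-24) + 2*(20 - 8))² = (72 + 2*12)² = (72 + 24)² = 96² = 9216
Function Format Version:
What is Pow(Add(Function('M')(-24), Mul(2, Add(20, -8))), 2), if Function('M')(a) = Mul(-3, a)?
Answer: 9216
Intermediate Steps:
Pow(Add(Function('M')(-24), Mul(2, Add(20, -8))), 2) = Pow(Add(Mul(-3, -24), Mul(2, Add(20, -8))), 2) = Pow(Add(72, Mul(2, 12)), 2) = Pow(Add(72, 24), 2) = Pow(96, 2) = 9216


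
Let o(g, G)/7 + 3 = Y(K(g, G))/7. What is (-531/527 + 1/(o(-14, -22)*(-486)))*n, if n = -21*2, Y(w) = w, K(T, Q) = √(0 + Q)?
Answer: 278771479/6588027 - 7*I*√22/37503 ≈ 42.315 - 0.00087547*I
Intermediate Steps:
K(T, Q) = √Q
o(g, G) = -21 + √G (o(g, G) = -21 + 7*(√G/7) = -21 + √G)
n = -42
(-531/527 + 1/(o(-14, -22)*(-486)))*n = (-531/527 + 1/(-21 + √(-22)*(-486)))*(-42) = (-531*1/527 - 1/486/(-21 + I*√22))*(-42) = (-531/527 - 1/(486*(-21 + I*√22)))*(-42) = 22302/527 + 7/(81*(-21 + I*√22))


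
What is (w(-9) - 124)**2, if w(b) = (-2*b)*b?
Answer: 81796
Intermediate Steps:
w(b) = -2*b**2
(w(-9) - 124)**2 = (-2*(-9)**2 - 124)**2 = (-2*81 - 124)**2 = (-162 - 124)**2 = (-286)**2 = 81796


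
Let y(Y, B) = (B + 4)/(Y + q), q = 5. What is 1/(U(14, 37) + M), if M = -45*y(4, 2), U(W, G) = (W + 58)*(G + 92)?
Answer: 1/9258 ≈ 0.00010801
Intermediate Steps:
y(Y, B) = (4 + B)/(5 + Y) (y(Y, B) = (B + 4)/(Y + 5) = (4 + B)/(5 + Y))
U(W, G) = (58 + W)*(92 + G)
M = -30 (M = -45*(4 + 2)/(5 + 4) = -45*6/9 = -5*6 = -45*⅔ = -30)
1/(U(14, 37) + M) = 1/((5336 + 58*37 + 92*14 + 37*14) - 30) = 1/((5336 + 2146 + 1288 + 518) - 30) = 1/(9288 - 30) = 1/9258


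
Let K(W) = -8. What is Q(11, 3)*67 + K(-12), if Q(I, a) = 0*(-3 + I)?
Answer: -8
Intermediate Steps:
Q(I, a) = 0
Q(11, 3)*67 + K(-12) = 0*67 - 8 = 0 - 8 = -8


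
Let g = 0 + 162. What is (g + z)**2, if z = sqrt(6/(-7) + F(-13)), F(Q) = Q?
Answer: (1134 + I*sqrt(679))**2/49 ≈ 26230.0 + 1206.1*I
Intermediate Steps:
g = 162
z = I*sqrt(679)/7 (z = sqrt(6/(-7) - 13) = sqrt(-1/7*6 - 13) = sqrt(-6/7 - 13) = sqrt(-97/7) = I*sqrt(679)/7 ≈ 3.7225*I)
(g + z)**2 = (162 + I*sqrt(679)/7)**2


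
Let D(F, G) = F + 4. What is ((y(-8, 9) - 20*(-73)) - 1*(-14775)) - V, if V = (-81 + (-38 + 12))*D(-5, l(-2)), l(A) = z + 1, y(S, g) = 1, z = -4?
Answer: 16129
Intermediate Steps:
l(A) = -3 (l(A) = -4 + 1 = -3)
D(F, G) = 4 + F
V = 107 (V = (-81 + (-38 + 12))*(4 - 5) = (-81 - 26)*(-1) = -107*(-1) = 107)
((y(-8, 9) - 20*(-73)) - 1*(-14775)) - V = ((1 - 20*(-73)) - 1*(-14775)) - 1*107 = ((1 + 1460) + 14775) - 107 = (1461 + 14775) - 107 = 16236 - 107 = 16129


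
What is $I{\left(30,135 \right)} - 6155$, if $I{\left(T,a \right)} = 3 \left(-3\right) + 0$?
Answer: $-6164$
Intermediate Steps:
$I{\left(T,a \right)} = -9$ ($I{\left(T,a \right)} = -9 + 0 = -9$)
$I{\left(30,135 \right)} - 6155 = -9 - 6155 = -6164$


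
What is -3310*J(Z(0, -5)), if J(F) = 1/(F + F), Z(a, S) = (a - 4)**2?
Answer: -1655/16 ≈ -103.44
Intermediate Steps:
Z(a, S) = (-4 + a)**2
J(F) = 1/(2*F)
-3310*J(Z(0, -5)) = -1655/((-4 + 0)**2) = -1655/((-4)**2) = -1655/16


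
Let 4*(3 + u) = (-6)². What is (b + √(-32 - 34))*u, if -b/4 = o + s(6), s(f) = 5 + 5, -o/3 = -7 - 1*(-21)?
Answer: 768 + 6*I*√66 ≈ 768.0 + 48.744*I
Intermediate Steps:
o = -42 (o = -3*(-7 - 1*(-21)) = -3*(-7 + 21) = -3*14 = -42)
s(f) = 10
b = 128 (b = -4*(-42 + 10) = -4*(-32) = 128)
u = 6 (u = -3 + (¼)*(-6)² = -3 + (¼)*36 = -3 + 9 = 6)
(b + √(-32 - 34))*u = (128 + √(-32 - 34))*6 = (128 + √(-66))*6 = (128 + I*√66)*6 = 768 + 6*I*√66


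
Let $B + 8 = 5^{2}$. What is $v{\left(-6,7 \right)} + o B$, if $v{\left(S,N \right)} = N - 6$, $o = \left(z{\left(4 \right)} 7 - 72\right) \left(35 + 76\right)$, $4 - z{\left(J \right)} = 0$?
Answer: $-83027$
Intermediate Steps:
$B = 17$ ($B = -8 + 5^{2} = -8 + 25 = 17$)
$z{\left(J \right)} = 4$ ($z{\left(J \right)} = 4 - 0 = 4 + 0 = 4$)
$o = -4884$ ($o = \left(4 \cdot 7 - 72\right) \left(35 + 76\right) = \left(28 - 72\right) 111 = \left(-44\right) 111 = -4884$)
$v{\left(S,N \right)} = -6 + N$ ($v{\left(S,N \right)} = N - 6 = -6 + N$)
$v{\left(-6,7 \right)} + o B = \left(-6 + 7\right) - 83028 = 1 - 83028 = -83027$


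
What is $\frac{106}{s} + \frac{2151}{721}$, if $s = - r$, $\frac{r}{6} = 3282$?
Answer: $\frac{21140533}{7098966} \approx 2.978$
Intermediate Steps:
$r = 19692$ ($r = 6 \cdot 3282 = 19692$)
$s = -19692$ ($s = \left(-1\right) 19692 = -19692$)
$\frac{106}{s} + \frac{2151}{721} = \frac{106}{-19692} + \frac{2151}{721} = 106 \left(- \frac{1}{19692}\right) + 2151 \cdot \frac{1}{721} = - \frac{53}{9846} + \frac{2151}{721} = \frac{21140533}{7098966}$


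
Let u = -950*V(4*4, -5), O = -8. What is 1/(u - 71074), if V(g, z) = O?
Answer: -1/63474 ≈ -1.5754e-5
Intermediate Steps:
V(g, z) = -8
u = 7600 (u = -950*(-8) = 7600)
1/(u - 71074) = 1/(7600 - 71074) = 1/(-63474) = -1/63474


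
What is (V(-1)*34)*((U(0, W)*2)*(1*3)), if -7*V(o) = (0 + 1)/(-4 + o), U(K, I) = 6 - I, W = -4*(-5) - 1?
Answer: -2652/35 ≈ -75.771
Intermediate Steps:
W = 19 (W = 20 - 1 = 19)
V(o) = -1/(7*(-4 + o)) (V(o) = -(0 + 1)/(7*(-4 + o)) = -1/(7*(-4 + o)))
(V(-1)*34)*((U(0, W)*2)*(1*3)) = (-1/(-28 + 7*(-1))*34)*(((6 - 1*19)*2)*(1*3)) = (-1/(-28 - 7)*34)*(((6 - 19)*2)*3) = (-1/(-35)*34)*(-13*2*3) = (-1*(-1/35)*34)*(-26*3) = ((1/35)*34)*(-78) = (34/35)*(-78) = -2652/35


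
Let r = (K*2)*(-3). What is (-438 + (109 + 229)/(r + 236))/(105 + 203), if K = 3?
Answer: -47573/33572 ≈ -1.4170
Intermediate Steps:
r = -18 (r = (3*2)*(-3) = 6*(-3) = -18)
(-438 + (109 + 229)/(r + 236))/(105 + 203) = (-438 + (109 + 229)/(-18 + 236))/(105 + 203) = (-438 + 338/218)/308 = (-438 + 338*(1/218))*(1/308) = (-438 + 169/109)*(1/308) = -47573/109*1/308 = -47573/33572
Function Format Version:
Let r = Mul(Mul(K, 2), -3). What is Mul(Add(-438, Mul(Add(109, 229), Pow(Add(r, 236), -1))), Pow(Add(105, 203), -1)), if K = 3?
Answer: Rational(-47573, 33572) ≈ -1.4170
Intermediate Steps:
r = -18 (r = Mul(Mul(3, 2), -3) = Mul(6, -3) = -18)
Mul(Add(-438, Mul(Add(109, 229), Pow(Add(r, 236), -1))), Pow(Add(105, 203), -1)) = Mul(Add(-438, Mul(Add(109, 229), Pow(Add(-18, 236), -1))), Pow(Add(105, 203), -1)) = Mul(Add(-438, Mul(338, Pow(218, -1))), Pow(308, -1)) = Mul(Add(-438, Mul(338, Rational(1, 218))), Rational(1, 308)) = Mul(Add(-438, Rational(169, 109)), Rational(1, 308)) = Mul(Rational(-47573, 109), Rational(1, 308)) = Rational(-47573, 33572)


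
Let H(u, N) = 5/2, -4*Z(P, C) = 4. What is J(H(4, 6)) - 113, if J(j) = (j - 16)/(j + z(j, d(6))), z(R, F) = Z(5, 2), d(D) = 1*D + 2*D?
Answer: -122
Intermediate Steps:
Z(P, C) = -1 (Z(P, C) = -¼*4 = -1)
d(D) = 3*D (d(D) = D + 2*D = 3*D)
z(R, F) = -1
H(u, N) = 5/2 (H(u, N) = 5*(½) = 5/2)
J(j) = (-16 + j)/(-1 + j) (J(j) = (j - 16)/(j - 1) = (-16 + j)/(-1 + j))
J(H(4, 6)) - 113 = (-16 + 5/2)/(-1 + 5/2) - 113 = -27/2/(3/2) - 113 = (⅔)*(-27/2) - 113 = -9 - 113 = -122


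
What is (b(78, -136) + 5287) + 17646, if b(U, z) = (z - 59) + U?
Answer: 22816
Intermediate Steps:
b(U, z) = -59 + U + z (b(U, z) = (-59 + z) + U = -59 + U + z)
(b(78, -136) + 5287) + 17646 = ((-59 + 78 - 136) + 5287) + 17646 = (-117 + 5287) + 17646 = 5170 + 17646 = 22816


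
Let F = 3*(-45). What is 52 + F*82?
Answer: -11018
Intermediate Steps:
F = -135
52 + F*82 = 52 - 135*82 = 52 - 11070 = -11018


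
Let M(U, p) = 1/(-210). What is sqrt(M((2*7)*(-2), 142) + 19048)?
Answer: sqrt(840016590)/210 ≈ 138.01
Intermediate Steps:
M(U, p) = -1/210
sqrt(M((2*7)*(-2), 142) + 19048) = sqrt(-1/210 + 19048) = sqrt(4000079/210) = sqrt(840016590)/210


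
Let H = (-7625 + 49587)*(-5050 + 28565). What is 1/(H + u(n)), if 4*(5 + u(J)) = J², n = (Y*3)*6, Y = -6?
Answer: 1/986739341 ≈ 1.0134e-9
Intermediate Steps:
n = -108 (n = -6*3*6 = -18*6 = -108)
H = 986736430 (H = 41962*23515 = 986736430)
u(J) = -5 + J²/4
1/(H + u(n)) = 1/(986736430 + (-5 + (¼)*(-108)²)) = 1/(986736430 + (-5 + (¼)*11664)) = 1/(986736430 + (-5 + 2916)) = 1/(986736430 + 2911) = 1/986739341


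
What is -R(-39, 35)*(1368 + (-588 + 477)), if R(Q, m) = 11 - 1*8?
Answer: -3771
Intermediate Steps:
R(Q, m) = 3 (R(Q, m) = 11 - 8 = 3)
-R(-39, 35)*(1368 + (-588 + 477)) = -3*(1368 + (-588 + 477)) = -3*(1368 - 111) = -3*1257 = -1*3771 = -3771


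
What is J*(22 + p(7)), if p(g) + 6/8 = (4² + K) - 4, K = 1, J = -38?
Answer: -2603/2 ≈ -1301.5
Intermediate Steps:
p(g) = 49/4 (p(g) = -¾ + ((4² + 1) - 4) = -¾ + ((16 + 1) - 4) = -¾ + (17 - 4) = -¾ + 13 = 49/4)
J*(22 + p(7)) = -38*(22 + 49/4) = -38*137/4 = -2603/2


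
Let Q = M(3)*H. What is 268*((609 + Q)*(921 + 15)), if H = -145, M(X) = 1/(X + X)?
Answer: 146704272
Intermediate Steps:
M(X) = 1/(2*X)
Q = -145/6 (Q = ((½)/3)*(-145) = ((½)*(⅓))*(-145) = (⅙)*(-145) = -145/6 ≈ -24.167)
268*((609 + Q)*(921 + 15)) = 268*((609 - 145/6)*(921 + 15)) = 268*((3509/6)*936) = 268*547404 = 146704272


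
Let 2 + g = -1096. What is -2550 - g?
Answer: -1452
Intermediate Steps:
g = -1098 (g = -2 - 1096 = -1098)
-2550 - g = -2550 - 1*(-1098) = -2550 + 1098 = -1452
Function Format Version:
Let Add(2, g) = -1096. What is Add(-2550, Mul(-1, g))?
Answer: -1452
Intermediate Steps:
g = -1098 (g = Add(-2, -1096) = -1098)
Add(-2550, Mul(-1, g)) = Add(-2550, Mul(-1, -1098)) = Add(-2550, 1098) = -1452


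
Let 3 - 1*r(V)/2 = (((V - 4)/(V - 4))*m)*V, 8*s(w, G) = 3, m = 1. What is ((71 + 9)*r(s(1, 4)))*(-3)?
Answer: -1260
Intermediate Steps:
s(w, G) = 3/8 (s(w, G) = (⅛)*3 = 3/8)
r(V) = 6 - 2*V (r(V) = 6 - 2*((V - 4)/(V - 4))*1*V = 6 - 2*((-4 + V)/(-4 + V))*1*V = 6 - 2*1*1*V = 6 - 2*V)
((71 + 9)*r(s(1, 4)))*(-3) = ((71 + 9)*(6 - 2*3/8))*(-3) = (80*(6 - ¾))*(-3) = (80*(21/4))*(-3) = 420*(-3) = -1260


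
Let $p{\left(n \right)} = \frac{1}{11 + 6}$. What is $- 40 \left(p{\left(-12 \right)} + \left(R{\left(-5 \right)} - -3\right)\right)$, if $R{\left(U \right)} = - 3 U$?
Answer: $- \frac{12280}{17} \approx -722.35$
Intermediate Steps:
$p{\left(n \right)} = \frac{1}{17}$
$- 40 \left(p{\left(-12 \right)} + \left(R{\left(-5 \right)} - -3\right)\right) = - 40 \left(\frac{1}{17} - -18\right) = - 40 \left(\frac{1}{17} + \left(15 + 3\right)\right) = - 40 \left(\frac{1}{17} + 18\right) = \left(-40\right) \frac{307}{17} = - \frac{12280}{17}$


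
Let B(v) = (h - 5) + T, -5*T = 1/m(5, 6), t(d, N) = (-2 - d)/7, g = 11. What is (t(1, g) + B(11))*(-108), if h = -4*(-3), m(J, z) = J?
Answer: -123444/175 ≈ -705.39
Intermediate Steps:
h = 12
t(d, N) = -2/7 - d/7 (t(d, N) = (-2 - d)*(⅐) = -2/7 - d/7)
T = -1/25 (T = -⅕/5 = -⅕*⅕ = -1/25 ≈ -0.040000)
B(v) = 174/25 (B(v) = (12 - 5) - 1/25 = 7 - 1/25 = 174/25)
(t(1, g) + B(11))*(-108) = ((-2/7 - ⅐*1) + 174/25)*(-108) = ((-2/7 - ⅐) + 174/25)*(-108) = (-3/7 + 174/25)*(-108) = (1143/175)*(-108) = -123444/175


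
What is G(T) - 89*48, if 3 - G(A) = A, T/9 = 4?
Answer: -4305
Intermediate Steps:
T = 36 (T = 9*4 = 36)
G(A) = 3 - A
G(T) - 89*48 = (3 - 1*36) - 89*48 = (3 - 36) - 4272 = -33 - 4272 = -4305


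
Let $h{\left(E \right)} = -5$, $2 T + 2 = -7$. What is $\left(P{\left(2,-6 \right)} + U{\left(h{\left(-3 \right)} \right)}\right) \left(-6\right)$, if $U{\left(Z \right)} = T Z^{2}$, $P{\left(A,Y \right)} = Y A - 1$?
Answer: $753$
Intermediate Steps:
$T = - \frac{9}{2}$ ($T = -1 + \frac{1}{2} \left(-7\right) = -1 - \frac{7}{2} = - \frac{9}{2} \approx -4.5$)
$P{\left(A,Y \right)} = -1 + A Y$ ($P{\left(A,Y \right)} = A Y - 1 = -1 + A Y$)
$U{\left(Z \right)} = - \frac{9 Z^{2}}{2}$
$\left(P{\left(2,-6 \right)} + U{\left(h{\left(-3 \right)} \right)}\right) \left(-6\right) = \left(\left(-1 + 2 \left(-6\right)\right) - \frac{9 \left(-5\right)^{2}}{2}\right) \left(-6\right) = \left(\left(-1 - 12\right) - \frac{225}{2}\right) \left(-6\right) = \left(-13 - \frac{225}{2}\right) \left(-6\right) = \left(- \frac{251}{2}\right) \left(-6\right) = 753$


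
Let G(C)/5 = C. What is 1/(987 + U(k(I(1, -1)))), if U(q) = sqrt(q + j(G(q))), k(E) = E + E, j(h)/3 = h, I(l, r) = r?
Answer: 987/974201 - 4*I*sqrt(2)/974201 ≈ 0.0010131 - 5.8067e-6*I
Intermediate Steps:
G(C) = 5*C
j(h) = 3*h
k(E) = 2*E
U(q) = 4*sqrt(q) (U(q) = sqrt(q + 3*(5*q)) = sqrt(q + 15*q) = sqrt(16*q) = 4*sqrt(q))
1/(987 + U(k(I(1, -1)))) = 1/(987 + 4*sqrt(2*(-1))) = 1/(987 + 4*sqrt(-2)) = 1/(987 + 4*(I*sqrt(2))) = 1/(987 + 4*I*sqrt(2))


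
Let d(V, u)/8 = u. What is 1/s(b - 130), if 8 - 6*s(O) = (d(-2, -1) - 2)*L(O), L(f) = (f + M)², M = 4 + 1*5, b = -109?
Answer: 1/88168 ≈ 1.1342e-5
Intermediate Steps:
M = 9 (M = 4 + 5 = 9)
L(f) = (9 + f)² (L(f) = (f + 9)² = (9 + f)²)
d(V, u) = 8*u
s(O) = 4/3 + 5*(9 + O)²/3 (s(O) = 4/3 - (8*(-1) - 2)*(9 + O)²/6 = 4/3 - (-8 - 2)*(9 + O)²/6 = 4/3 - (-5)*(9 + O)²/3 = 4/3 + 5*(9 + O)²/3)
1/s(b - 130) = 1/(4/3 + 5*(9 + (-109 - 130))²/3) = 1/(4/3 + 5*(9 - 239)²/3) = 1/(4/3 + (5/3)*(-230)²) = 1/(4/3 + (5/3)*52900) = 1/(4/3 + 264500/3) = 1/88168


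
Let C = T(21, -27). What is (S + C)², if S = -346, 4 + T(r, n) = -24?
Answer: 139876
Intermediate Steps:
T(r, n) = -28 (T(r, n) = -4 - 24 = -28)
C = -28
(S + C)² = (-346 - 28)² = (-374)² = 139876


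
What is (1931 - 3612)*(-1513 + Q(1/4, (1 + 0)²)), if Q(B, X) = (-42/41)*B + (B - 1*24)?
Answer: 10334829/4 ≈ 2.5837e+6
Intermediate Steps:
Q(B, X) = -24 - B/41 (Q(B, X) = (-42*1/41)*B + (B - 24) = -42*B/41 + (-24 + B) = -24 - B/41)
(1931 - 3612)*(-1513 + Q(1/4, (1 + 0)²)) = (1931 - 3612)*(-1513 + (-24 - 1/41/4)) = -1681*(-1513 + (-24 - 1/41*¼)) = -1681*(-1513 + (-24 - 1/164)) = -1681*(-1513 - 3937/164) = -1681*(-252069/164) = 10334829/4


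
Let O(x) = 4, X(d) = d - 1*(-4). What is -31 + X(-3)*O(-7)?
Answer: -27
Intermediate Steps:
X(d) = 4 + d (X(d) = d + 4 = 4 + d)
-31 + X(-3)*O(-7) = -31 + (4 - 3)*4 = -31 + 1*4 = -31 + 4 = -27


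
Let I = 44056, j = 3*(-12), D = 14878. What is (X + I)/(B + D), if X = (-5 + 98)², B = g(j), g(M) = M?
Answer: 52705/14842 ≈ 3.5511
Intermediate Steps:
j = -36
B = -36
X = 8649 (X = 93² = 8649)
(X + I)/(B + D) = (8649 + 44056)/(-36 + 14878) = 52705/14842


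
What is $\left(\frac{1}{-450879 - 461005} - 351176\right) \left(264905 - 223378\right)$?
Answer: $- \frac{13298264944718295}{911884} \approx -1.4583 \cdot 10^{10}$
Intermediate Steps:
$\left(\frac{1}{-450879 - 461005} - 351176\right) \left(264905 - 223378\right) = \left(\frac{1}{-911884} - 351176\right) 41527 = \left(- \frac{1}{911884} - 351176\right) 41527 = \left(- \frac{320231775585}{911884}\right) 41527 = - \frac{13298264944718295}{911884}$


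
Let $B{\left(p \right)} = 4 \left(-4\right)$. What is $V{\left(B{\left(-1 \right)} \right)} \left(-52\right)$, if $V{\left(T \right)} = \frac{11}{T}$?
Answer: $\frac{143}{4} \approx 35.75$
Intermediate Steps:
$B{\left(p \right)} = -16$
$V{\left(B{\left(-1 \right)} \right)} \left(-52\right) = \frac{11}{-16} \left(-52\right) = 11 \left(- \frac{1}{16}\right) \left(-52\right) = \left(- \frac{11}{16}\right) \left(-52\right) = \frac{143}{4}$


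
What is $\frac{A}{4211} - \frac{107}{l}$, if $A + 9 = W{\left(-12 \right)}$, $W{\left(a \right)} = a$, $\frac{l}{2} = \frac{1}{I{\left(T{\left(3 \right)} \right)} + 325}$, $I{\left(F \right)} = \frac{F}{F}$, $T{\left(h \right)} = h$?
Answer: $- \frac{73444072}{4211} \approx -17441.0$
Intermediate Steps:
$I{\left(F \right)} = 1$
$l = \frac{1}{163}$ ($l = \frac{2}{1 + 325} = \frac{2}{326} = 2 \cdot \frac{1}{326} = \frac{1}{163} \approx 0.006135$)
$A = -21$ ($A = -9 - 12 = -21$)
$\frac{A}{4211} - \frac{107}{l} = - \frac{21}{4211} - 107 \frac{1}{\frac{1}{163}} = \left(-21\right) \frac{1}{4211} - 17441 = - \frac{21}{4211} - 17441 = - \frac{73444072}{4211}$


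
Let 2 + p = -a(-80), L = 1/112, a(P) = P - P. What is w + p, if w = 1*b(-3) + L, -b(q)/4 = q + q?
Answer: 2465/112 ≈ 22.009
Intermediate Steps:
b(q) = -8*q (b(q) = -4*(q + q) = -8*q)
a(P) = 0
L = 1/112 ≈ 0.0089286
p = -2 (p = -2 - 1*0 = -2 + 0 = -2)
w = 2689/112 (w = 1*(-8*(-3)) + 1/112 = 1*24 + 1/112 = 24 + 1/112 = 2689/112 ≈ 24.009)
w + p = 2689/112 - 2 = 2465/112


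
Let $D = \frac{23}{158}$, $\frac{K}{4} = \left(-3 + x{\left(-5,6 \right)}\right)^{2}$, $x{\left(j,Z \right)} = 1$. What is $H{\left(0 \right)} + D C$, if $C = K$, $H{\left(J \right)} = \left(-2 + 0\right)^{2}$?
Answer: $\frac{500}{79} \approx 6.3291$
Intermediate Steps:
$K = 16$ ($K = 4 \left(-3 + 1\right)^{2} = 4 \left(-2\right)^{2} = 4 \cdot 4 = 16$)
$D = \frac{23}{158}$ ($D = 23 \cdot \frac{1}{158} = \frac{23}{158} \approx 0.14557$)
$H{\left(J \right)} = 4$ ($H{\left(J \right)} = \left(-2\right)^{2} = 4$)
$C = 16$
$H{\left(0 \right)} + D C = 4 + \frac{23}{158} \cdot 16 = 4 + \frac{184}{79} = \frac{500}{79}$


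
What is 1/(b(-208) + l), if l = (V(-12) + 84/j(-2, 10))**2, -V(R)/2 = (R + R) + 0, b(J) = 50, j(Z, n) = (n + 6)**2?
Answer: 4096/9771449 ≈ 0.00041918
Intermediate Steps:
j(Z, n) = (6 + n)**2
V(R) = -4*R (V(R) = -2*((R + R) + 0) = -2*(2*R + 0) = -4*R)
l = 9566649/4096 (l = (-4*(-12) + 84/((6 + 10)**2))**2 = (48 + 84/(16**2))**2 = (48 + 84/256)**2 = (48 + 84*(1/256))**2 = (48 + 21/64)**2 = (3093/64)**2 = 9566649/4096 ≈ 2335.6)
1/(b(-208) + l) = 1/(50 + 9566649/4096) = 1/(9771449/4096) = 4096/9771449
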